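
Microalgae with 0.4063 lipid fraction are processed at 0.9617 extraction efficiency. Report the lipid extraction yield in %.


Y = lipid_content * extraction_eff * 100
= 0.4063 * 0.9617 * 100
= 39.0739%

39.0739%


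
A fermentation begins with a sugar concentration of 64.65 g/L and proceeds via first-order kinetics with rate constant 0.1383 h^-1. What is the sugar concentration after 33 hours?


S = S0 * exp(-k * t)
S = 64.65 * exp(-0.1383 * 33)
S = 0.6737 g/L

0.6737 g/L


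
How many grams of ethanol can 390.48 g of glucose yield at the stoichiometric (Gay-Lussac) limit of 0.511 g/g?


Theoretical ethanol yield: m_EtOH = 0.511 * m_glucose
m_EtOH = 0.511 * 390.48 = 199.5353 g

199.5353 g


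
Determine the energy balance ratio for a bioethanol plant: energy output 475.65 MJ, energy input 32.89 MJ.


EROI = E_out / E_in
= 475.65 / 32.89
= 14.4618

14.4618


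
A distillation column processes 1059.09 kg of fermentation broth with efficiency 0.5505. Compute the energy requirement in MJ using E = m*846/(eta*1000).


E = m * 846 / (eta * 1000)
= 1059.09 * 846 / (0.5505 * 1000)
= 1627.5934 MJ

1627.5934 MJ


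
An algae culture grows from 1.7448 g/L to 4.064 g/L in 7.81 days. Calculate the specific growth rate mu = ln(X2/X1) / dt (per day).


mu = ln(X2/X1) / dt
= ln(4.064/1.7448) / 7.81
= 0.1083 per day

0.1083 per day


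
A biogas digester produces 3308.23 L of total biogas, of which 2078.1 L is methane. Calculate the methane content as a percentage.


CH4% = V_CH4 / V_total * 100
= 2078.1 / 3308.23 * 100
= 62.8161%

62.8161%


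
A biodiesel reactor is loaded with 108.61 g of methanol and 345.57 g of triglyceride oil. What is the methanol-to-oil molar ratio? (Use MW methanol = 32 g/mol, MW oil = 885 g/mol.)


Molar ratio = n_MeOH / n_oil = (MeOH/32) / (oil/885) = (MeOH * 885) / (32 * oil)
= (108.61 * 885) / (32 * 345.57)
= 8.6921

8.6921


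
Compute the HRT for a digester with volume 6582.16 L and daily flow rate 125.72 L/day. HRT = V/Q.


HRT = V / Q
= 6582.16 / 125.72
= 52.3557 days

52.3557 days


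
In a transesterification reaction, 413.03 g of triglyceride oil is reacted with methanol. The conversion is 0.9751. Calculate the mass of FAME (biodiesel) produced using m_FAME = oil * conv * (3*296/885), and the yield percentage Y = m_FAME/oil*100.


m_FAME = oil * conv * (3 * 296 / 885) = oil * conv * (888/885)
= 413.03 * 0.9751 * 888 / 885
= 404.1108 g
Y = m_FAME / oil * 100 = conv * (888/885) * 100
= 0.9751 * 888 / 885 * 100
= 97.84%

404.1108 g FAME; Y = 97.84%


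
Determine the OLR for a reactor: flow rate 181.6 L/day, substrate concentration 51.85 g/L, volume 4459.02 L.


OLR = Q * S / V
= 181.6 * 51.85 / 4459.02
= 2.1117 g/L/day

2.1117 g/L/day


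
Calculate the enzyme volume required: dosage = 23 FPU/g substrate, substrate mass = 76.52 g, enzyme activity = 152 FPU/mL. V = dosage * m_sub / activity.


V = dosage * m_sub / activity
V = 23 * 76.52 / 152
V = 11.5787 mL

11.5787 mL


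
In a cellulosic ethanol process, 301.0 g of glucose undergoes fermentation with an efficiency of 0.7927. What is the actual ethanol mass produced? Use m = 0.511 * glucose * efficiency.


Actual ethanol: m = 0.511 * 301.0 * 0.7927
m = 121.9260 g

121.9260 g


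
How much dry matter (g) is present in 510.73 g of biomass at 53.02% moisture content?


Wd = Ww * (1 - MC/100)
= 510.73 * (1 - 53.02/100)
= 239.9410 g

239.9410 g


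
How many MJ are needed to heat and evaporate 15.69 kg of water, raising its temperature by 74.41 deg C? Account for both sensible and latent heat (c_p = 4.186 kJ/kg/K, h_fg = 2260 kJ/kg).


E = m_water * (4.186 * dT + 2260) / 1000
= 15.69 * (4.186 * 74.41 + 2260) / 1000
= 40.3465 MJ

40.3465 MJ


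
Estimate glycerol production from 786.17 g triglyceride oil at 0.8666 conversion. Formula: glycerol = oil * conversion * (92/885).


glycerol = oil * conv * (92/885)
= 786.17 * 0.8666 * 92 / 885
= 70.8239 g

70.8239 g


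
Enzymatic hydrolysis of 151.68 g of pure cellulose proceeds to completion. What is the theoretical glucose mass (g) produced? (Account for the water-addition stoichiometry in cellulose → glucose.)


glucose = cellulose * 180/162
= 151.68 * 180/162
= 168.5333 g

168.5333 g


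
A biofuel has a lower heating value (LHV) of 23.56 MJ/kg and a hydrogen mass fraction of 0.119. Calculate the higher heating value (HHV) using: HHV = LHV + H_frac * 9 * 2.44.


HHV = LHV + H_frac * 9 * 2.44
= 23.56 + 0.119 * 9 * 2.44
= 26.1732 MJ/kg

26.1732 MJ/kg


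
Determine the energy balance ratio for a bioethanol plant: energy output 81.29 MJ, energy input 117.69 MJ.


EROI = E_out / E_in
= 81.29 / 117.69
= 0.6907

0.6907


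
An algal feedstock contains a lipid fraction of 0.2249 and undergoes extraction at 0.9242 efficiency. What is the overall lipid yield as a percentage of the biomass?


Y = lipid_content * extraction_eff * 100
= 0.2249 * 0.9242 * 100
= 20.7853%

20.7853%


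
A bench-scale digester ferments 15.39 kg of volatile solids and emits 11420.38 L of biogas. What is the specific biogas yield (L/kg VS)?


Y = V / VS
= 11420.38 / 15.39
= 742.0650 L/kg VS

742.0650 L/kg VS


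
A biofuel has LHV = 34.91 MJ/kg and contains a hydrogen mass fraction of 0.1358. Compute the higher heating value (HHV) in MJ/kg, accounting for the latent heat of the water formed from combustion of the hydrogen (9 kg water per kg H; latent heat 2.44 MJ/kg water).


HHV = LHV + H_frac * 9 * 2.44
= 34.91 + 0.1358 * 9 * 2.44
= 37.8922 MJ/kg

37.8922 MJ/kg


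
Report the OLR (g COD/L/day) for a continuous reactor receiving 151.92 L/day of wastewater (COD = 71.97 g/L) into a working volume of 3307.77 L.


OLR = Q * S / V
= 151.92 * 71.97 / 3307.77
= 3.3055 g/L/day

3.3055 g/L/day


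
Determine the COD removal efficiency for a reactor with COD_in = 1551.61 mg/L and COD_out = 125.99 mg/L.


eta = (COD_in - COD_out) / COD_in * 100
= (1551.61 - 125.99) / 1551.61 * 100
= 91.8800%

91.8800%


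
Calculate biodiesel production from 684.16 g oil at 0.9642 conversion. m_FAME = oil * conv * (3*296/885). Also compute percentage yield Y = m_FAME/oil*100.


m_FAME = oil * conv * (3 * 296 / 885) = oil * conv * (888/885)
= 684.16 * 0.9642 * 888 / 885
= 661.9032 g
Y = m_FAME / oil * 100 = conv * (888/885) * 100
= 0.9642 * 888 / 885 * 100
= 96.75%

661.9032 g FAME; Y = 96.75%


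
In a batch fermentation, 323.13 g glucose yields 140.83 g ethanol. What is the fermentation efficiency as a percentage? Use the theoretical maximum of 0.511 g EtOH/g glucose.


Fermentation efficiency = (actual / (0.511 * glucose)) * 100
= (140.83 / (0.511 * 323.13)) * 100
= 85.2898%

85.2898%


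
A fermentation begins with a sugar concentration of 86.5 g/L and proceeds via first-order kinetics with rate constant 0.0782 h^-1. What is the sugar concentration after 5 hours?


S = S0 * exp(-k * t)
S = 86.5 * exp(-0.0782 * 5)
S = 58.5069 g/L

58.5069 g/L


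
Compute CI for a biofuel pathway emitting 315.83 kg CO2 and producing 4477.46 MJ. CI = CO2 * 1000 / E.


CI = CO2 * 1000 / E
= 315.83 * 1000 / 4477.46
= 70.5378 g CO2/MJ

70.5378 g CO2/MJ


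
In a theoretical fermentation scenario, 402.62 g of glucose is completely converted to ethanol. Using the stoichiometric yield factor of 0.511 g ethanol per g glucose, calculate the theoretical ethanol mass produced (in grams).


Theoretical ethanol yield: m_EtOH = 0.511 * m_glucose
m_EtOH = 0.511 * 402.62 = 205.7388 g

205.7388 g


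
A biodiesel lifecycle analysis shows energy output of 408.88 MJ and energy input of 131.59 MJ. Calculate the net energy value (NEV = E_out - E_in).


NEV = E_out - E_in
= 408.88 - 131.59
= 277.2900 MJ

277.2900 MJ


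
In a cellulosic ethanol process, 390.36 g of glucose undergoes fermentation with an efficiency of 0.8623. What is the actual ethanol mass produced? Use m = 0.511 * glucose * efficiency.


Actual ethanol: m = 0.511 * 390.36 * 0.8623
m = 172.0064 g

172.0064 g


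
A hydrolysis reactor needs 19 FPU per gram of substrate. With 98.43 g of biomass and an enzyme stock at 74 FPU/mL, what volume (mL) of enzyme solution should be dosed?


V = dosage * m_sub / activity
V = 19 * 98.43 / 74
V = 25.2726 mL

25.2726 mL


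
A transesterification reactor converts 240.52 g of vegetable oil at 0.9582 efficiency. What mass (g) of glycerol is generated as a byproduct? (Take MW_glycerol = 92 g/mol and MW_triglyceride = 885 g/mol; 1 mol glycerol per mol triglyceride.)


glycerol = oil * conv * (92/885)
= 240.52 * 0.9582 * 92 / 885
= 23.9581 g

23.9581 g


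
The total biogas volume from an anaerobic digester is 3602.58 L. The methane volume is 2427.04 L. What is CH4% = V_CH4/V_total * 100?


CH4% = V_CH4 / V_total * 100
= 2427.04 / 3602.58 * 100
= 67.3695%

67.3695%


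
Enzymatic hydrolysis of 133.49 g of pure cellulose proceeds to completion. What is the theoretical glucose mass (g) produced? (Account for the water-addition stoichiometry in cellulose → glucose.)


glucose = cellulose * 180/162
= 133.49 * 180/162
= 148.3222 g

148.3222 g


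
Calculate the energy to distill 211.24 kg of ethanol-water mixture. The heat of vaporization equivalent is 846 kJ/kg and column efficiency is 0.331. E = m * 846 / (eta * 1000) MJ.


E = m * 846 / (eta * 1000)
= 211.24 * 846 / (0.331 * 1000)
= 539.9065 MJ

539.9065 MJ


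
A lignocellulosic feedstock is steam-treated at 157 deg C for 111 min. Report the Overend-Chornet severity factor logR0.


logR0 = log10(t * exp((T - 100) / 14.75))
= log10(111 * exp((157 - 100) / 14.75))
= 3.7236

3.7236


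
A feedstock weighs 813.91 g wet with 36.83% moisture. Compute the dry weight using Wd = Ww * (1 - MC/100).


Wd = Ww * (1 - MC/100)
= 813.91 * (1 - 36.83/100)
= 514.1469 g

514.1469 g


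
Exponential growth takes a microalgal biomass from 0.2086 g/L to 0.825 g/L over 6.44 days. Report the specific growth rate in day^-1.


mu = ln(X2/X1) / dt
= ln(0.825/0.2086) / 6.44
= 0.2135 per day

0.2135 per day


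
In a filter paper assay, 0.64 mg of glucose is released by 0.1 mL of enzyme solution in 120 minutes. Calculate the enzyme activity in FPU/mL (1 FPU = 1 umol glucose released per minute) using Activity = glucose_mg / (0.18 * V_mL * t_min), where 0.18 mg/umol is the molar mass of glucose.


Activity = glucose_mg / (0.18 mg/umol * V_mL * t_min)
= 0.64 / (0.18 * 0.1 * 120)
= 0.2963 FPU/mL

0.2963 FPU/mL


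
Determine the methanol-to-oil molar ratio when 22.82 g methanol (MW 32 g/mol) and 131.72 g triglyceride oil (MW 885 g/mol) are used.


Molar ratio = n_MeOH / n_oil = (MeOH/32) / (oil/885) = (MeOH * 885) / (32 * oil)
= (22.82 * 885) / (32 * 131.72)
= 4.7913

4.7913


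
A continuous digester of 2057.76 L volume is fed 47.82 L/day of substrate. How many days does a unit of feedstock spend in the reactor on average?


HRT = V / Q
= 2057.76 / 47.82
= 43.0314 days

43.0314 days


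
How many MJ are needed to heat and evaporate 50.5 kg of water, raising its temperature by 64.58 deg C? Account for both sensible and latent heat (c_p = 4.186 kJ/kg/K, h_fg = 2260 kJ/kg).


E = m_water * (4.186 * dT + 2260) / 1000
= 50.5 * (4.186 * 64.58 + 2260) / 1000
= 127.7818 MJ

127.7818 MJ


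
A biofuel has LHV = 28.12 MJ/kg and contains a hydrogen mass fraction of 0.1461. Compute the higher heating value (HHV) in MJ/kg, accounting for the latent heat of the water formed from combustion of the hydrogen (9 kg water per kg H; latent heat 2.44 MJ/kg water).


HHV = LHV + H_frac * 9 * 2.44
= 28.12 + 0.1461 * 9 * 2.44
= 31.3284 MJ/kg

31.3284 MJ/kg


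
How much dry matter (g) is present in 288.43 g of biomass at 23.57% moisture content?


Wd = Ww * (1 - MC/100)
= 288.43 * (1 - 23.57/100)
= 220.4470 g

220.4470 g


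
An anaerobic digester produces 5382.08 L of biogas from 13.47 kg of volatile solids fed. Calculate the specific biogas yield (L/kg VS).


Y = V / VS
= 5382.08 / 13.47
= 399.5605 L/kg VS

399.5605 L/kg VS


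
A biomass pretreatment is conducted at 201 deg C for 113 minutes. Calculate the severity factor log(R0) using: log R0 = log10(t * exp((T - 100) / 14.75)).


logR0 = log10(t * exp((T - 100) / 14.75))
= log10(113 * exp((201 - 100) / 14.75))
= 5.0269

5.0269


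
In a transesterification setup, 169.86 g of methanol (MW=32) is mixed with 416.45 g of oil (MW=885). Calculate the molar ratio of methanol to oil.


Molar ratio = n_MeOH / n_oil = (MeOH/32) / (oil/885) = (MeOH * 885) / (32 * oil)
= (169.86 * 885) / (32 * 416.45)
= 11.2803

11.2803


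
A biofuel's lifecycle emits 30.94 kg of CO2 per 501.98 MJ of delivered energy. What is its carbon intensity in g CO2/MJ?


CI = CO2 * 1000 / E
= 30.94 * 1000 / 501.98
= 61.6359 g CO2/MJ

61.6359 g CO2/MJ


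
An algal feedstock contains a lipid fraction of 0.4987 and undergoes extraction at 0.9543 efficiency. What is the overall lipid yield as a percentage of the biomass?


Y = lipid_content * extraction_eff * 100
= 0.4987 * 0.9543 * 100
= 47.5909%

47.5909%


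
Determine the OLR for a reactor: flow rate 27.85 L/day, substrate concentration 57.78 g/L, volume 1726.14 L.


OLR = Q * S / V
= 27.85 * 57.78 / 1726.14
= 0.9322 g/L/day

0.9322 g/L/day


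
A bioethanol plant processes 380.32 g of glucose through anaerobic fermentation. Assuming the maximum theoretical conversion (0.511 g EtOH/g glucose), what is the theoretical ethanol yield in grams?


Theoretical ethanol yield: m_EtOH = 0.511 * m_glucose
m_EtOH = 0.511 * 380.32 = 194.3435 g

194.3435 g


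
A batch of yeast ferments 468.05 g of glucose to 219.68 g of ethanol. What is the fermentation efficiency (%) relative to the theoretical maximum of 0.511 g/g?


Fermentation efficiency = (actual / (0.511 * glucose)) * 100
= (219.68 / (0.511 * 468.05)) * 100
= 91.8496%

91.8496%


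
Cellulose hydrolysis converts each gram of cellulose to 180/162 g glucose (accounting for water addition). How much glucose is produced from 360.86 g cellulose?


glucose = cellulose * 180/162
= 360.86 * 180/162
= 400.9556 g

400.9556 g


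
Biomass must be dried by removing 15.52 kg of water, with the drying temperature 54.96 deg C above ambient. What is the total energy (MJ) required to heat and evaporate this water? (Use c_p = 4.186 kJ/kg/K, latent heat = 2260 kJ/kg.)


E = m_water * (4.186 * dT + 2260) / 1000
= 15.52 * (4.186 * 54.96 + 2260) / 1000
= 38.6458 MJ

38.6458 MJ


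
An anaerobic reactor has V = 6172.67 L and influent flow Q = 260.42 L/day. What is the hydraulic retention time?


HRT = V / Q
= 6172.67 / 260.42
= 23.7027 days

23.7027 days


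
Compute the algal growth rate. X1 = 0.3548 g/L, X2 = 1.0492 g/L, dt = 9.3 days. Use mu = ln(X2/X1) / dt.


mu = ln(X2/X1) / dt
= ln(1.0492/0.3548) / 9.3
= 0.1166 per day

0.1166 per day


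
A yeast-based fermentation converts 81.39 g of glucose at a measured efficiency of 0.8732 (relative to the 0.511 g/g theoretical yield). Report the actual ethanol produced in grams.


Actual ethanol: m = 0.511 * 81.39 * 0.8732
m = 36.3166 g

36.3166 g


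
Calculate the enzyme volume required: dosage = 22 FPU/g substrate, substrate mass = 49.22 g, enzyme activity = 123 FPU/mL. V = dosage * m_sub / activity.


V = dosage * m_sub / activity
V = 22 * 49.22 / 123
V = 8.8036 mL

8.8036 mL


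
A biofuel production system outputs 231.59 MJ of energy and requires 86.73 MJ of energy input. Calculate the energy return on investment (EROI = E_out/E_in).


EROI = E_out / E_in
= 231.59 / 86.73
= 2.6702

2.6702


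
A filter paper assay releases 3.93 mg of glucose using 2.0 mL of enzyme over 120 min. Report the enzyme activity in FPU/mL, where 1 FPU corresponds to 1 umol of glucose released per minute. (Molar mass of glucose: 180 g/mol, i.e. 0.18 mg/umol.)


Activity = glucose_mg / (0.18 mg/umol * V_mL * t_min)
= 3.93 / (0.18 * 2.0 * 120)
= 0.0910 FPU/mL

0.0910 FPU/mL


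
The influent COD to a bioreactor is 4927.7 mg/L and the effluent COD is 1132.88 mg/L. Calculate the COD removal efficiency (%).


eta = (COD_in - COD_out) / COD_in * 100
= (4927.7 - 1132.88) / 4927.7 * 100
= 77.0100%

77.0100%


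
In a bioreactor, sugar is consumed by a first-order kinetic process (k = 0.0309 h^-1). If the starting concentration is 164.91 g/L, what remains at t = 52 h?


S = S0 * exp(-k * t)
S = 164.91 * exp(-0.0309 * 52)
S = 33.0691 g/L

33.0691 g/L


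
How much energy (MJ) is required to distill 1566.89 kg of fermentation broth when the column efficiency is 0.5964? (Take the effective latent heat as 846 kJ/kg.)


E = m * 846 / (eta * 1000)
= 1566.89 * 846 / (0.5964 * 1000)
= 2222.6508 MJ

2222.6508 MJ


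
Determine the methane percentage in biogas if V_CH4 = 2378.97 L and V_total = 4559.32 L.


CH4% = V_CH4 / V_total * 100
= 2378.97 / 4559.32 * 100
= 52.1782%

52.1782%


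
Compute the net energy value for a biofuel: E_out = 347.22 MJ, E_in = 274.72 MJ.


NEV = E_out - E_in
= 347.22 - 274.72
= 72.5000 MJ

72.5000 MJ


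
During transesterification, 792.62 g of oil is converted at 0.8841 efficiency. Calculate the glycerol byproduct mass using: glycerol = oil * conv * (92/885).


glycerol = oil * conv * (92/885)
= 792.62 * 0.8841 * 92 / 885
= 72.8469 g

72.8469 g


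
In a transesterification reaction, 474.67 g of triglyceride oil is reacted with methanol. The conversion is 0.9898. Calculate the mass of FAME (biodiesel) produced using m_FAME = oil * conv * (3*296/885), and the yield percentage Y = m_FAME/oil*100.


m_FAME = oil * conv * (3 * 296 / 885) = oil * conv * (888/885)
= 474.67 * 0.9898 * 888 / 885
= 471.4210 g
Y = m_FAME / oil * 100 = conv * (888/885) * 100
= 0.9898 * 888 / 885 * 100
= 99.32%

471.4210 g FAME; Y = 99.32%


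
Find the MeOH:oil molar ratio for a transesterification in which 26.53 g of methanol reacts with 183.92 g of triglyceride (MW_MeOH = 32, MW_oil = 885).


Molar ratio = n_MeOH / n_oil = (MeOH/32) / (oil/885) = (MeOH * 885) / (32 * oil)
= (26.53 * 885) / (32 * 183.92)
= 3.9893

3.9893


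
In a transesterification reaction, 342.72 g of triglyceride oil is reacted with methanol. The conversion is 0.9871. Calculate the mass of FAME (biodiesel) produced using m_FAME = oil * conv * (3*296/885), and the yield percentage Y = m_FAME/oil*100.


m_FAME = oil * conv * (3 * 296 / 885) = oil * conv * (888/885)
= 342.72 * 0.9871 * 888 / 885
= 339.4457 g
Y = m_FAME / oil * 100 = conv * (888/885) * 100
= 0.9871 * 888 / 885 * 100
= 99.04%

339.4457 g FAME; Y = 99.04%


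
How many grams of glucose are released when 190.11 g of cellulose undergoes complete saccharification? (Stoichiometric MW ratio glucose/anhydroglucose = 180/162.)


glucose = cellulose * 180/162
= 190.11 * 180/162
= 211.2333 g

211.2333 g


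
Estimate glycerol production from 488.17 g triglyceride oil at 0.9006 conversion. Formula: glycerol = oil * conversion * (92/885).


glycerol = oil * conv * (92/885)
= 488.17 * 0.9006 * 92 / 885
= 45.7033 g

45.7033 g


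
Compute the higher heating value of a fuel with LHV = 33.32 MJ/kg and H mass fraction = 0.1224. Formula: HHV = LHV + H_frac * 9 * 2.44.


HHV = LHV + H_frac * 9 * 2.44
= 33.32 + 0.1224 * 9 * 2.44
= 36.0079 MJ/kg

36.0079 MJ/kg


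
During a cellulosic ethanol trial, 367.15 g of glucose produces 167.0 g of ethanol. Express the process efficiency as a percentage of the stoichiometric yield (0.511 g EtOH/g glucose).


Fermentation efficiency = (actual / (0.511 * glucose)) * 100
= (167.0 / (0.511 * 367.15)) * 100
= 89.0127%

89.0127%


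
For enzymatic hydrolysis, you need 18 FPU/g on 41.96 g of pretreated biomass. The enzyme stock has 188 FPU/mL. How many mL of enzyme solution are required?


V = dosage * m_sub / activity
V = 18 * 41.96 / 188
V = 4.0174 mL

4.0174 mL


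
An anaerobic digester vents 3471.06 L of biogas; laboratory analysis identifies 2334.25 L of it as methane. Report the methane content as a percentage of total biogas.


CH4% = V_CH4 / V_total * 100
= 2334.25 / 3471.06 * 100
= 67.2489%

67.2489%


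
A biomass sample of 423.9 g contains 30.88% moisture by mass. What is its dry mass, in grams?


Wd = Ww * (1 - MC/100)
= 423.9 * (1 - 30.88/100)
= 292.9997 g

292.9997 g


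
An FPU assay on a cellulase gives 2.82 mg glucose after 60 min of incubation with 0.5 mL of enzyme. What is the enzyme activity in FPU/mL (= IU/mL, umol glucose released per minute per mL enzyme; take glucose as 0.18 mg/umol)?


Activity = glucose_mg / (0.18 mg/umol * V_mL * t_min)
= 2.82 / (0.18 * 0.5 * 60)
= 0.5222 FPU/mL

0.5222 FPU/mL


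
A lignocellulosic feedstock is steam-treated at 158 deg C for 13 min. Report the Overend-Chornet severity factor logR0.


logR0 = log10(t * exp((T - 100) / 14.75))
= log10(13 * exp((158 - 100) / 14.75))
= 2.8217

2.8217


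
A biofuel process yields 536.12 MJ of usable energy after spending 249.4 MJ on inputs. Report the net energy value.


NEV = E_out - E_in
= 536.12 - 249.4
= 286.7200 MJ

286.7200 MJ


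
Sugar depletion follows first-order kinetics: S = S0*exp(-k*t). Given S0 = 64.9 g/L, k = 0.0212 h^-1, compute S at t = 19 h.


S = S0 * exp(-k * t)
S = 64.9 * exp(-0.0212 * 19)
S = 43.3821 g/L

43.3821 g/L


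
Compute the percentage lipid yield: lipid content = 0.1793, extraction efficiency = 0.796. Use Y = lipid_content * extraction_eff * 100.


Y = lipid_content * extraction_eff * 100
= 0.1793 * 0.796 * 100
= 14.2723%

14.2723%


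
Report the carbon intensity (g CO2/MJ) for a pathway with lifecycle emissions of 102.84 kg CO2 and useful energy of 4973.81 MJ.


CI = CO2 * 1000 / E
= 102.84 * 1000 / 4973.81
= 20.6763 g CO2/MJ

20.6763 g CO2/MJ


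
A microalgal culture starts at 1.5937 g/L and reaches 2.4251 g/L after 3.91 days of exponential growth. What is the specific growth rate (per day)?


mu = ln(X2/X1) / dt
= ln(2.4251/1.5937) / 3.91
= 0.1074 per day

0.1074 per day


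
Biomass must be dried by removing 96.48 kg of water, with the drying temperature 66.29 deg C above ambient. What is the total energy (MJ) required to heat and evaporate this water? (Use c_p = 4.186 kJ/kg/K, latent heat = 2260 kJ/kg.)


E = m_water * (4.186 * dT + 2260) / 1000
= 96.48 * (4.186 * 66.29 + 2260) / 1000
= 244.8170 MJ

244.8170 MJ


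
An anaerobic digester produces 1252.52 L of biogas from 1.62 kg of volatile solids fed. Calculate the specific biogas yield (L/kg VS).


Y = V / VS
= 1252.52 / 1.62
= 773.1605 L/kg VS

773.1605 L/kg VS


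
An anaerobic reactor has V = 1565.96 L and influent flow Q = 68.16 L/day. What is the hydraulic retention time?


HRT = V / Q
= 1565.96 / 68.16
= 22.9748 days

22.9748 days


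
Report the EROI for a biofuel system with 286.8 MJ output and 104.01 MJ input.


EROI = E_out / E_in
= 286.8 / 104.01
= 2.7574

2.7574


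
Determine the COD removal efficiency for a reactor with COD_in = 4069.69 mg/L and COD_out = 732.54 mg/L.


eta = (COD_in - COD_out) / COD_in * 100
= (4069.69 - 732.54) / 4069.69 * 100
= 82.0001%

82.0001%


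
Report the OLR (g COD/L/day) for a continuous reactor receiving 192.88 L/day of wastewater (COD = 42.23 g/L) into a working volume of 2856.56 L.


OLR = Q * S / V
= 192.88 * 42.23 / 2856.56
= 2.8514 g/L/day

2.8514 g/L/day


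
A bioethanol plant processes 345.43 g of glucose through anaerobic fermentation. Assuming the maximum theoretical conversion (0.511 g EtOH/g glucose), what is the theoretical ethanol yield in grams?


Theoretical ethanol yield: m_EtOH = 0.511 * m_glucose
m_EtOH = 0.511 * 345.43 = 176.5147 g

176.5147 g


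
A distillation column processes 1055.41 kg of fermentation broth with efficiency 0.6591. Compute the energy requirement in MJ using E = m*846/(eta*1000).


E = m * 846 / (eta * 1000)
= 1055.41 * 846 / (0.6591 * 1000)
= 1354.6910 MJ

1354.6910 MJ


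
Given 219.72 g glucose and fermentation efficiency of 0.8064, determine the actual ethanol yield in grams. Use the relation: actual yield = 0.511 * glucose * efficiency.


Actual ethanol: m = 0.511 * 219.72 * 0.8064
m = 90.5401 g

90.5401 g


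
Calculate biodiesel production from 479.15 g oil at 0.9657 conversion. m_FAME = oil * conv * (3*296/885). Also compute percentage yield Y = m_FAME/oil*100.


m_FAME = oil * conv * (3 * 296 / 885) = oil * conv * (888/885)
= 479.15 * 0.9657 * 888 / 885
= 464.2837 g
Y = m_FAME / oil * 100 = conv * (888/885) * 100
= 0.9657 * 888 / 885 * 100
= 96.90%

464.2837 g FAME; Y = 96.90%


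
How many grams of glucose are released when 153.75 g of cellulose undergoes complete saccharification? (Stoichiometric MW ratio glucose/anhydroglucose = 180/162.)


glucose = cellulose * 180/162
= 153.75 * 180/162
= 170.8333 g

170.8333 g


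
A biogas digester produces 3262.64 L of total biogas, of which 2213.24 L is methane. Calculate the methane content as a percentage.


CH4% = V_CH4 / V_total * 100
= 2213.24 / 3262.64 * 100
= 67.8359%

67.8359%


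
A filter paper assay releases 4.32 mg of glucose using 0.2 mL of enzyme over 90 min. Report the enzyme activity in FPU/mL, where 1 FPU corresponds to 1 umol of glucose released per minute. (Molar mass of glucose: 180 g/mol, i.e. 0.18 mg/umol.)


Activity = glucose_mg / (0.18 mg/umol * V_mL * t_min)
= 4.32 / (0.18 * 0.2 * 90)
= 1.3333 FPU/mL

1.3333 FPU/mL


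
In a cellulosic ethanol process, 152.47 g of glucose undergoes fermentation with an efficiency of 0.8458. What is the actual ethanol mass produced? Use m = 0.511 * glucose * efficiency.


Actual ethanol: m = 0.511 * 152.47 * 0.8458
m = 65.8981 g

65.8981 g


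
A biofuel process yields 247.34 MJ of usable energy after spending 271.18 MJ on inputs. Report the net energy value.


NEV = E_out - E_in
= 247.34 - 271.18
= -23.8400 MJ

-23.8400 MJ


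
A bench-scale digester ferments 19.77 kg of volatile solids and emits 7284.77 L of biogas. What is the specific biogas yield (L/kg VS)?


Y = V / VS
= 7284.77 / 19.77
= 368.4760 L/kg VS

368.4760 L/kg VS


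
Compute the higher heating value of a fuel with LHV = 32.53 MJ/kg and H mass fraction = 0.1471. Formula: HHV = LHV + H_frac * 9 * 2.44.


HHV = LHV + H_frac * 9 * 2.44
= 32.53 + 0.1471 * 9 * 2.44
= 35.7603 MJ/kg

35.7603 MJ/kg


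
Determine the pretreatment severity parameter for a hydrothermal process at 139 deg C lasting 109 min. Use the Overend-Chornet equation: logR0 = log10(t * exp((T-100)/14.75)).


logR0 = log10(t * exp((T - 100) / 14.75))
= log10(109 * exp((139 - 100) / 14.75))
= 3.1857

3.1857


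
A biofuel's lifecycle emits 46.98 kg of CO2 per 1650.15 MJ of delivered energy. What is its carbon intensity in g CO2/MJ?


CI = CO2 * 1000 / E
= 46.98 * 1000 / 1650.15
= 28.4701 g CO2/MJ

28.4701 g CO2/MJ


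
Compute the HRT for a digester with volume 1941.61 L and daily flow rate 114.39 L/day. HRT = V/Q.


HRT = V / Q
= 1941.61 / 114.39
= 16.9736 days

16.9736 days


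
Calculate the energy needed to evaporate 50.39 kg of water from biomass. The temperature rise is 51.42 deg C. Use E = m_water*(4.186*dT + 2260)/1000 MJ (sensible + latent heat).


E = m_water * (4.186 * dT + 2260) / 1000
= 50.39 * (4.186 * 51.42 + 2260) / 1000
= 124.7276 MJ

124.7276 MJ


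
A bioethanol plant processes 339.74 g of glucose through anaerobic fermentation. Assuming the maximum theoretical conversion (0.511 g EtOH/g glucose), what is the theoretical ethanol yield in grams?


Theoretical ethanol yield: m_EtOH = 0.511 * m_glucose
m_EtOH = 0.511 * 339.74 = 173.6071 g

173.6071 g


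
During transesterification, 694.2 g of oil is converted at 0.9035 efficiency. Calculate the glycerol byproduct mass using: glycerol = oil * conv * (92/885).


glycerol = oil * conv * (92/885)
= 694.2 * 0.9035 * 92 / 885
= 65.2015 g

65.2015 g


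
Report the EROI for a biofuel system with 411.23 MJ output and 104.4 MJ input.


EROI = E_out / E_in
= 411.23 / 104.4
= 3.9390

3.9390


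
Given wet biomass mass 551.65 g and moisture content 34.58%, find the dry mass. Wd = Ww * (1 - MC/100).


Wd = Ww * (1 - MC/100)
= 551.65 * (1 - 34.58/100)
= 360.8894 g

360.8894 g


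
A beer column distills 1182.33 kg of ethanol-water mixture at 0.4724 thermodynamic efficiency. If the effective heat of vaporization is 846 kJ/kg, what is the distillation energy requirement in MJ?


E = m * 846 / (eta * 1000)
= 1182.33 * 846 / (0.4724 * 1000)
= 2117.3818 MJ

2117.3818 MJ


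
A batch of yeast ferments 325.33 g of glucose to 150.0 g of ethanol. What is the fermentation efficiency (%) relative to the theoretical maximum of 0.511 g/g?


Fermentation efficiency = (actual / (0.511 * glucose)) * 100
= (150.0 / (0.511 * 325.33)) * 100
= 90.2290%

90.2290%


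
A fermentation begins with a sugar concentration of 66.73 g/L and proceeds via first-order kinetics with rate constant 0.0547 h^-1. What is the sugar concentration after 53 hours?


S = S0 * exp(-k * t)
S = 66.73 * exp(-0.0547 * 53)
S = 3.6750 g/L

3.6750 g/L


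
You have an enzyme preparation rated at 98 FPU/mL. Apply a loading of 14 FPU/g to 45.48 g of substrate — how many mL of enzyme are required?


V = dosage * m_sub / activity
V = 14 * 45.48 / 98
V = 6.4971 mL

6.4971 mL


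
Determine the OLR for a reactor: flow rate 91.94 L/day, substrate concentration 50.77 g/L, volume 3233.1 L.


OLR = Q * S / V
= 91.94 * 50.77 / 3233.1
= 1.4438 g/L/day

1.4438 g/L/day


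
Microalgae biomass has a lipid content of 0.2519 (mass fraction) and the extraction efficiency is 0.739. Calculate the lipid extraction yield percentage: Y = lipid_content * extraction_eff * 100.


Y = lipid_content * extraction_eff * 100
= 0.2519 * 0.739 * 100
= 18.6154%

18.6154%


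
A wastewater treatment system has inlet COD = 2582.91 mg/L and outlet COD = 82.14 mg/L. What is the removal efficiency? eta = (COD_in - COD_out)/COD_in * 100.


eta = (COD_in - COD_out) / COD_in * 100
= (2582.91 - 82.14) / 2582.91 * 100
= 96.8199%

96.8199%


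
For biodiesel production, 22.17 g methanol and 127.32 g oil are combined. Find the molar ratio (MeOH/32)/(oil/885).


Molar ratio = n_MeOH / n_oil = (MeOH/32) / (oil/885) = (MeOH * 885) / (32 * oil)
= (22.17 * 885) / (32 * 127.32)
= 4.8157

4.8157


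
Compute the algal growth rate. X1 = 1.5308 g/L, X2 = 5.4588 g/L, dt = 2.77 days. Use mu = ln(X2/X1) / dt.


mu = ln(X2/X1) / dt
= ln(5.4588/1.5308) / 2.77
= 0.4590 per day

0.4590 per day


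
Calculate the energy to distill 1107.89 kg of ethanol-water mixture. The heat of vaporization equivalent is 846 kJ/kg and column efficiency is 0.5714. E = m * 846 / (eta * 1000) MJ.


E = m * 846 / (eta * 1000)
= 1107.89 * 846 / (0.5714 * 1000)
= 1640.3132 MJ

1640.3132 MJ


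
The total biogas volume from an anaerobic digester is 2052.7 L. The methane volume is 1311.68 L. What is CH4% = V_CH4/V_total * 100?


CH4% = V_CH4 / V_total * 100
= 1311.68 / 2052.7 * 100
= 63.9002%

63.9002%


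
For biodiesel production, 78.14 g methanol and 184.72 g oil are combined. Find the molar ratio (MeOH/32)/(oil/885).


Molar ratio = n_MeOH / n_oil = (MeOH/32) / (oil/885) = (MeOH * 885) / (32 * oil)
= (78.14 * 885) / (32 * 184.72)
= 11.6991

11.6991


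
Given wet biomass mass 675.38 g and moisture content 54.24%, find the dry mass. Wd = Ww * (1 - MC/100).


Wd = Ww * (1 - MC/100)
= 675.38 * (1 - 54.24/100)
= 309.0539 g

309.0539 g


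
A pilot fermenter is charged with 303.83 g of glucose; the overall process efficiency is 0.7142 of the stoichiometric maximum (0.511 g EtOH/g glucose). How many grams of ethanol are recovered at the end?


Actual ethanol: m = 0.511 * 303.83 * 0.7142
m = 110.8846 g

110.8846 g


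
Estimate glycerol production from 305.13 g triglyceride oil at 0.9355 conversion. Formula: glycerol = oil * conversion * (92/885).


glycerol = oil * conv * (92/885)
= 305.13 * 0.9355 * 92 / 885
= 29.6738 g

29.6738 g


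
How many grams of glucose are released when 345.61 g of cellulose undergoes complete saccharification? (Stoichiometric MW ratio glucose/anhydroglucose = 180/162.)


glucose = cellulose * 180/162
= 345.61 * 180/162
= 384.0111 g

384.0111 g


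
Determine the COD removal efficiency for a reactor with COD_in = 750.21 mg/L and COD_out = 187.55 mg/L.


eta = (COD_in - COD_out) / COD_in * 100
= (750.21 - 187.55) / 750.21 * 100
= 75.0003%

75.0003%


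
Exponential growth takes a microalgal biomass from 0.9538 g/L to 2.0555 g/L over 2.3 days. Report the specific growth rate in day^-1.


mu = ln(X2/X1) / dt
= ln(2.0555/0.9538) / 2.3
= 0.3338 per day

0.3338 per day


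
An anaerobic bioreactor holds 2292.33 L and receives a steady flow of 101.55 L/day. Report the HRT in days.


HRT = V / Q
= 2292.33 / 101.55
= 22.5734 days

22.5734 days


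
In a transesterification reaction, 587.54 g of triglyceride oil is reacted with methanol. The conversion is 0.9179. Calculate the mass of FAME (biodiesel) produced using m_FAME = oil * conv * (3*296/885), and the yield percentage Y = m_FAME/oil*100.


m_FAME = oil * conv * (3 * 296 / 885) = oil * conv * (888/885)
= 587.54 * 0.9179 * 888 / 885
= 541.1311 g
Y = m_FAME / oil * 100 = conv * (888/885) * 100
= 0.9179 * 888 / 885 * 100
= 92.10%

541.1311 g FAME; Y = 92.10%


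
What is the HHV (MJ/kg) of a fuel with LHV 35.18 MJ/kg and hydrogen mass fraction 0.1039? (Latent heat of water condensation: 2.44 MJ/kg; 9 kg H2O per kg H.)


HHV = LHV + H_frac * 9 * 2.44
= 35.18 + 0.1039 * 9 * 2.44
= 37.4616 MJ/kg

37.4616 MJ/kg


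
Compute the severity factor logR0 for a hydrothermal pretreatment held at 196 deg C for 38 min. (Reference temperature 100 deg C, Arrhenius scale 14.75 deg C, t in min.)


logR0 = log10(t * exp((T - 100) / 14.75))
= log10(38 * exp((196 - 100) / 14.75))
= 4.4064

4.4064


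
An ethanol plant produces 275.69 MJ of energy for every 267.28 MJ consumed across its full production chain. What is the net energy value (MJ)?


NEV = E_out - E_in
= 275.69 - 267.28
= 8.4100 MJ

8.4100 MJ


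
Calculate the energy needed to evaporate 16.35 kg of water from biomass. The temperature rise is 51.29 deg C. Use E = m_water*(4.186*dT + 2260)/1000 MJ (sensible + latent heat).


E = m_water * (4.186 * dT + 2260) / 1000
= 16.35 * (4.186 * 51.29 + 2260) / 1000
= 40.4613 MJ

40.4613 MJ


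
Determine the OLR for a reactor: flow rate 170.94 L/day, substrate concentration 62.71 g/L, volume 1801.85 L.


OLR = Q * S / V
= 170.94 * 62.71 / 1801.85
= 5.9492 g/L/day

5.9492 g/L/day


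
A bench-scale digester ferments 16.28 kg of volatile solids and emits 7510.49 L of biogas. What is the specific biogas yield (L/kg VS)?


Y = V / VS
= 7510.49 / 16.28
= 461.3323 L/kg VS

461.3323 L/kg VS


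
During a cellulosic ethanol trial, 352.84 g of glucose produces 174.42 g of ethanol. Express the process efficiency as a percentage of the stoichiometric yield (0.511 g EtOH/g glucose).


Fermentation efficiency = (actual / (0.511 * glucose)) * 100
= (174.42 / (0.511 * 352.84)) * 100
= 96.7381%

96.7381%


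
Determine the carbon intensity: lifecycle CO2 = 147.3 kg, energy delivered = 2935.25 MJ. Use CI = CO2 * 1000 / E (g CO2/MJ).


CI = CO2 * 1000 / E
= 147.3 * 1000 / 2935.25
= 50.1831 g CO2/MJ

50.1831 g CO2/MJ


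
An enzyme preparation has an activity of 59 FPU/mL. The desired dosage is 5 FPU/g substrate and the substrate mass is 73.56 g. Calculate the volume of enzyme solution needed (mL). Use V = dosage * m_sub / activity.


V = dosage * m_sub / activity
V = 5 * 73.56 / 59
V = 6.2339 mL

6.2339 mL


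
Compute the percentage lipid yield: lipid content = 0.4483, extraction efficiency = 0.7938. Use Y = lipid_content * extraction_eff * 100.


Y = lipid_content * extraction_eff * 100
= 0.4483 * 0.7938 * 100
= 35.5861%

35.5861%


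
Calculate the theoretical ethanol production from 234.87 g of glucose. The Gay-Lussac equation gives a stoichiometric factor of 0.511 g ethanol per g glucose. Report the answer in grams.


Theoretical ethanol yield: m_EtOH = 0.511 * m_glucose
m_EtOH = 0.511 * 234.87 = 120.0186 g

120.0186 g


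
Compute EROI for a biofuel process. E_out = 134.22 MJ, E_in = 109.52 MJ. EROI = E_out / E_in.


EROI = E_out / E_in
= 134.22 / 109.52
= 1.2255

1.2255


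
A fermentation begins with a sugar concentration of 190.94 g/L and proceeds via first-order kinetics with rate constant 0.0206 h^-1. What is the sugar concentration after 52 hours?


S = S0 * exp(-k * t)
S = 190.94 * exp(-0.0206 * 52)
S = 65.4155 g/L

65.4155 g/L


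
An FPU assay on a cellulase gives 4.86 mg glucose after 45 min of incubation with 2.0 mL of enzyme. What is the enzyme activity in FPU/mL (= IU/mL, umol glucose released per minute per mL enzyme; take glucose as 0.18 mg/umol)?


Activity = glucose_mg / (0.18 mg/umol * V_mL * t_min)
= 4.86 / (0.18 * 2.0 * 45)
= 0.3000 FPU/mL

0.3000 FPU/mL


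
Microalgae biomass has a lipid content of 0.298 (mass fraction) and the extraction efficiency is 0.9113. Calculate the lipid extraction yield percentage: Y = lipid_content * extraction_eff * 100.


Y = lipid_content * extraction_eff * 100
= 0.298 * 0.9113 * 100
= 27.1567%

27.1567%


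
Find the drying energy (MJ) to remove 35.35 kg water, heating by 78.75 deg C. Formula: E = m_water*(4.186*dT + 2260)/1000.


E = m_water * (4.186 * dT + 2260) / 1000
= 35.35 * (4.186 * 78.75 + 2260) / 1000
= 91.5440 MJ

91.5440 MJ


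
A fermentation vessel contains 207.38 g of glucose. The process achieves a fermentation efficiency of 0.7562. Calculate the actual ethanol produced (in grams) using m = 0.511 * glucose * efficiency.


Actual ethanol: m = 0.511 * 207.38 * 0.7562
m = 80.1354 g

80.1354 g


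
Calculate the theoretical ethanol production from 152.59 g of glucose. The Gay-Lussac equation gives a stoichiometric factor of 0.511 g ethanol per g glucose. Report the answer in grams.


Theoretical ethanol yield: m_EtOH = 0.511 * m_glucose
m_EtOH = 0.511 * 152.59 = 77.9735 g

77.9735 g


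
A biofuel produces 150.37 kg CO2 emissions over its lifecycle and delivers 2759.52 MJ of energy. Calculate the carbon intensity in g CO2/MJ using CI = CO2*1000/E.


CI = CO2 * 1000 / E
= 150.37 * 1000 / 2759.52
= 54.4914 g CO2/MJ

54.4914 g CO2/MJ


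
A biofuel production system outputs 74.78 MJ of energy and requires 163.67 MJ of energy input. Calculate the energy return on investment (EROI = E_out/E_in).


EROI = E_out / E_in
= 74.78 / 163.67
= 0.4569

0.4569


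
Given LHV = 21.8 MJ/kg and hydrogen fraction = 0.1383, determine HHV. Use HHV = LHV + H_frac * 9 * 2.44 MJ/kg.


HHV = LHV + H_frac * 9 * 2.44
= 21.8 + 0.1383 * 9 * 2.44
= 24.8371 MJ/kg

24.8371 MJ/kg


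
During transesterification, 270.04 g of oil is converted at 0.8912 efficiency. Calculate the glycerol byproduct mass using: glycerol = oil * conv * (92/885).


glycerol = oil * conv * (92/885)
= 270.04 * 0.8912 * 92 / 885
= 25.0177 g

25.0177 g


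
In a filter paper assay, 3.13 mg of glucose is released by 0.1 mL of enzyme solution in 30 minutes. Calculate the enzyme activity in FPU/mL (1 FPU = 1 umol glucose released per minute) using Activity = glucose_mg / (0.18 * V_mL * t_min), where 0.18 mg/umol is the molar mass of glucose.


Activity = glucose_mg / (0.18 mg/umol * V_mL * t_min)
= 3.13 / (0.18 * 0.1 * 30)
= 5.7963 FPU/mL

5.7963 FPU/mL


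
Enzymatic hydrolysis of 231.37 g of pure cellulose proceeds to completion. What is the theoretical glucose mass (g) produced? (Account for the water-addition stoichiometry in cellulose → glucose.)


glucose = cellulose * 180/162
= 231.37 * 180/162
= 257.0778 g

257.0778 g


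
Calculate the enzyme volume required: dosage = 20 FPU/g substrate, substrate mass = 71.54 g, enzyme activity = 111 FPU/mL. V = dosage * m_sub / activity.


V = dosage * m_sub / activity
V = 20 * 71.54 / 111
V = 12.8901 mL

12.8901 mL
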